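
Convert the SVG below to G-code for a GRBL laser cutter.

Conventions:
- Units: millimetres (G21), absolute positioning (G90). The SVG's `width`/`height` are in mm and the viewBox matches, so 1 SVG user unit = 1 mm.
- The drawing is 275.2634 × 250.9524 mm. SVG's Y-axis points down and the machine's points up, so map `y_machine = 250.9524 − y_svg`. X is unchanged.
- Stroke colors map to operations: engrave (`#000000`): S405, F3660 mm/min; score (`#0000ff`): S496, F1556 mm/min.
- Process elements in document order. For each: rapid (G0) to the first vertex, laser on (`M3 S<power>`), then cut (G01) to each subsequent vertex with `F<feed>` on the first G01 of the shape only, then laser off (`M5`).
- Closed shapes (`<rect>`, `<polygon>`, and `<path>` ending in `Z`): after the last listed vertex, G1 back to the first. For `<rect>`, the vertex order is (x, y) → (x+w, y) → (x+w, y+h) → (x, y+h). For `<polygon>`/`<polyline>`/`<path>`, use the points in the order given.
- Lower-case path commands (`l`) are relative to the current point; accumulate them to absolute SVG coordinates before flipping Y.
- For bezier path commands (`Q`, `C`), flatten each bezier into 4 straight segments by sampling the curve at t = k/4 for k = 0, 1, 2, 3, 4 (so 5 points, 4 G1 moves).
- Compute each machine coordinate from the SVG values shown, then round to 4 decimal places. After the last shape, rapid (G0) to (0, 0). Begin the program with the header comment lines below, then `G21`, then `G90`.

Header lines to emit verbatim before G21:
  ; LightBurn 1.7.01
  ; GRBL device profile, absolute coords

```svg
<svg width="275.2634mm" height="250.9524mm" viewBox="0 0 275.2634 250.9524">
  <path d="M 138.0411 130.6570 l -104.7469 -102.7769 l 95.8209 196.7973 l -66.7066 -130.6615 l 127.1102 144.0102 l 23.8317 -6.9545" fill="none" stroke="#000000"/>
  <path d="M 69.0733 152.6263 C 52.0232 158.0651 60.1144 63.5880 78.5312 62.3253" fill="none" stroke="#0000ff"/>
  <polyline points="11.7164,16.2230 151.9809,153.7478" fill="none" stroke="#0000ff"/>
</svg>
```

; LightBurn 1.7.01
; GRBL device profile, absolute coords
G21
G90
G0 X138.0411 Y120.2954
M3 S405
G01 X33.2942 Y223.0723 F3660
G01 X129.1151 Y26.2750
G01 X62.4085 Y156.9365
G01 X189.5187 Y12.9263
G01 X213.3504 Y19.8808
M5
G0 X69.0733 Y98.3261
M3 S496
G01 X60.7682 Y109.9636 F1556
G01 X60.5022 Y140.9635
G01 X66.8861 Y173.2200
G01 X78.5312 Y188.6271
M5
G0 X11.7164 Y234.7294
M3 S496
G01 X151.9809 Y97.2046 F1556
M5
G0 X0.0000 Y0.0000

viewBox `0 0 275.2634 250.9524` with mm width/height → 1 unit = 1 mm. Flip: y_m = 250.9524 − y_svg.

**Shape 1** — `<path>` open polyline, stroke `#000000` → engrave (S405, F3660). Machine vertices: (138.0411,120.2954) → (33.2942,223.0723) → (129.1151,26.2750) → (62.4085,156.9365) → (189.5187,12.9263) → (213.3504,19.8808). Open path.

**Shape 2** — `<path>` cubic bezier, stroke `#0000ff` → score (S496, F1556). Control points (SVG): P0=(69.0733,152.6263), P1=(52.0232,158.0651), P2=(60.1144,63.5880), P3=(78.5312,62.3253); sampled at t=k/4. Machine vertices: (69.0733,98.3261) → (60.7682,109.9636) → (60.5022,140.9635) → (66.8861,173.2200) → (78.5312,188.6271). Open path.

**Shape 3** — `<polyline>` line segment, stroke `#0000ff` → score (S496, F1556). Machine vertices: (11.7164,234.7294) → (151.9809,97.2046). Open path.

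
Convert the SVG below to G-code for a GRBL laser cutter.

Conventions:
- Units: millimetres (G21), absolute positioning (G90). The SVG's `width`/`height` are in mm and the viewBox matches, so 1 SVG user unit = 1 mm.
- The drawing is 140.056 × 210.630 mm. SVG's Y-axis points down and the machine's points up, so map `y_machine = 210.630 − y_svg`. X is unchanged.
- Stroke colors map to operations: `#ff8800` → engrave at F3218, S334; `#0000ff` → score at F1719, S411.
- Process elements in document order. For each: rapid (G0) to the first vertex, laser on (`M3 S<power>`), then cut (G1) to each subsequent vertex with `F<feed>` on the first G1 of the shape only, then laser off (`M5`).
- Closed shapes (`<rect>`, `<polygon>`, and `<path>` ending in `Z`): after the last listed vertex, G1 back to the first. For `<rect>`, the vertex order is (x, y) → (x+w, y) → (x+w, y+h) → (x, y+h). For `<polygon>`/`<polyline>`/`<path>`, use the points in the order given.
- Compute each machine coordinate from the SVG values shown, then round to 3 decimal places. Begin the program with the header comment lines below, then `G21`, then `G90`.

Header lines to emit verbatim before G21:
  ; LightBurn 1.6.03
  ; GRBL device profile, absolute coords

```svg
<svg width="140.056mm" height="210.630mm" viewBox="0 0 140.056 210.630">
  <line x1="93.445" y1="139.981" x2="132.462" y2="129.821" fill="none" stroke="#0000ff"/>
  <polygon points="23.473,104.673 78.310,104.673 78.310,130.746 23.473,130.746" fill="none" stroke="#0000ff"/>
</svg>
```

1 u = 1 mm; y_m = 210.630 − y.

[1] `<line>` line segment, #0000ff→score S411 F1719: (93.445,70.649) → (132.462,80.809)

[2] `<polygon>` rectangle, #0000ff→score S411 F1719: (23.473,105.957) → (78.310,105.957) → (78.310,79.884) → (23.473,79.884) → (23.473,105.957) (closed)

; LightBurn 1.6.03
; GRBL device profile, absolute coords
G21
G90
G0 X93.445 Y70.649
M3 S411
G1 X132.462 Y80.809 F1719
M5
G0 X23.473 Y105.957
M3 S411
G1 X78.310 Y105.957 F1719
G1 X78.310 Y79.884
G1 X23.473 Y79.884
G1 X23.473 Y105.957
M5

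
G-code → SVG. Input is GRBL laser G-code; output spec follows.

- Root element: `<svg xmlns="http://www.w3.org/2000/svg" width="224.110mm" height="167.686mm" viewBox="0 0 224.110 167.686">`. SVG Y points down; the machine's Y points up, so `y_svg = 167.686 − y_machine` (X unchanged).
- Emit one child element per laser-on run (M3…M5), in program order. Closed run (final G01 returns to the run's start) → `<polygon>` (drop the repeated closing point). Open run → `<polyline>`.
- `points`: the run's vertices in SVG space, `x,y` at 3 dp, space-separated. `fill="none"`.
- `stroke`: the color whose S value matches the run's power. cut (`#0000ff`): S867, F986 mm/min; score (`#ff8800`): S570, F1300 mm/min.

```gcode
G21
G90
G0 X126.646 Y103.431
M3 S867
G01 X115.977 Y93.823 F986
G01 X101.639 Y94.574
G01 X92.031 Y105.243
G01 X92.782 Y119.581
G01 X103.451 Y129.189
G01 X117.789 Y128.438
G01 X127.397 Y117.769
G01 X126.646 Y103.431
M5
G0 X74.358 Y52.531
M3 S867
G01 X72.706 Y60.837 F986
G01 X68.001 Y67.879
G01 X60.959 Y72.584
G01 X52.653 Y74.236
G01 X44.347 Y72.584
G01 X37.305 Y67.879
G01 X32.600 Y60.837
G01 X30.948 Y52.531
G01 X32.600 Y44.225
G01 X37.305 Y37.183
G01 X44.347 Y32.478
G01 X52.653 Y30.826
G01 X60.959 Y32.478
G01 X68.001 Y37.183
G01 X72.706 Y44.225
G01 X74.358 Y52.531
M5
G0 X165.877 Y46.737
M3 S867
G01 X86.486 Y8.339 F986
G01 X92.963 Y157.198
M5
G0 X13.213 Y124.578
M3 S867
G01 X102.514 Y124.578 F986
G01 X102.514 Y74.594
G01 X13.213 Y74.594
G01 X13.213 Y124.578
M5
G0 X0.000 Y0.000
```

<svg xmlns="http://www.w3.org/2000/svg" width="224.110mm" height="167.686mm" viewBox="0 0 224.110 167.686">
  <polygon points="126.646,64.255 115.977,73.863 101.639,73.112 92.031,62.443 92.782,48.105 103.451,38.497 117.789,39.248 127.397,49.917" fill="none" stroke="#0000ff"/>
  <polygon points="74.358,115.155 72.706,106.849 68.001,99.807 60.959,95.102 52.653,93.450 44.347,95.102 37.305,99.807 32.600,106.849 30.948,115.155 32.600,123.461 37.305,130.503 44.347,135.208 52.653,136.860 60.959,135.208 68.001,130.503 72.706,123.461" fill="none" stroke="#0000ff"/>
  <polyline points="165.877,120.949 86.486,159.347 92.963,10.488" fill="none" stroke="#0000ff"/>
  <polygon points="13.213,43.108 102.514,43.108 102.514,93.092 13.213,93.092" fill="none" stroke="#0000ff"/>
</svg>

y_svg = 167.686 − y_m. Every run uses S867, so all elements get stroke `#0000ff` (cut).

[1] closed run; points: 126.646,64.255 115.977,73.863 101.639,73.112 92.031,62.443 92.782,48.105 103.451,38.497 117.789,39.248 127.397,49.917

[2] closed run; points: 74.358,115.155 72.706,106.849 68.001,99.807 60.959,95.102 52.653,93.450 44.347,95.102 37.305,99.807 32.600,106.849 30.948,115.155 32.600,123.461 37.305,130.503 44.347,135.208 52.653,136.860 60.959,135.208 68.001,130.503 72.706,123.461

[3] open run; points: 165.877,120.949 86.486,159.347 92.963,10.488

[4] closed run; points: 13.213,43.108 102.514,43.108 102.514,93.092 13.213,93.092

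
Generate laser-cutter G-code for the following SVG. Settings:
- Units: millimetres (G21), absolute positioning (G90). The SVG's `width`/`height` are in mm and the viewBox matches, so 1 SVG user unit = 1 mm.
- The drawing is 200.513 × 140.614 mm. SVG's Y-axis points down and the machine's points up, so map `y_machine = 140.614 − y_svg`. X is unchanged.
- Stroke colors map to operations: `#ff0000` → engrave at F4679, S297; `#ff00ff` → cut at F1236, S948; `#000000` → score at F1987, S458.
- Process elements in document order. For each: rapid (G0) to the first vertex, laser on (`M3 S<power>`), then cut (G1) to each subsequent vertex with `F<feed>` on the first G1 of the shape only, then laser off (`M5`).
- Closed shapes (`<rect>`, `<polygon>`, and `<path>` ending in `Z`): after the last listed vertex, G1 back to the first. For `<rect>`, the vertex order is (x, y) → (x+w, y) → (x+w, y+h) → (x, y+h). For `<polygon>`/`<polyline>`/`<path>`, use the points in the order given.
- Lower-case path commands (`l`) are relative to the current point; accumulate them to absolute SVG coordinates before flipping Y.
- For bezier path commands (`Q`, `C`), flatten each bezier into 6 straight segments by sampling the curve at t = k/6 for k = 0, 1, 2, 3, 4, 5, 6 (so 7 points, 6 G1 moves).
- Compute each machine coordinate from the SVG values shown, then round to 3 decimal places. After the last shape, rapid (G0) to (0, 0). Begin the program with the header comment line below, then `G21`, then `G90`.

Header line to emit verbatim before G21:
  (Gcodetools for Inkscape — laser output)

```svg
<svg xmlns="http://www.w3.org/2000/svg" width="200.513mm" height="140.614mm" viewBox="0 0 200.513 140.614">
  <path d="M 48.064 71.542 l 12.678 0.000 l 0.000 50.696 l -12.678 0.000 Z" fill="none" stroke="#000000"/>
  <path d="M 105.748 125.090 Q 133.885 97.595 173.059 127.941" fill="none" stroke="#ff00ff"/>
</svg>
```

(Gcodetools for Inkscape — laser output)
G21
G90
G0 X48.064 Y69.072
M3 S458
G1 X60.742 Y69.072 F1987
G1 X60.742 Y18.376
G1 X48.064 Y18.376
G1 X48.064 Y69.072
M5
G0 X105.748 Y15.524
M3 S948
G1 X115.434 Y23.082 F1236
G1 X125.732 Y27.427
G1 X136.644 Y28.559
G1 X148.169 Y26.477
G1 X160.308 Y21.182
G1 X173.059 Y12.673
M5
G0 X0.000 Y0.000

Since the viewBox matches the mm dimensions, user units are millimetres directly. The only transform is the Y-flip y_m = 140.614 − y_svg.

Shape 1 is a rectangle drawn with `<path>`. Its stroke #000000 means score at S458, F1987. After flipping Y the toolpath is (48.064,69.072) → (60.742,69.072) → (60.742,18.376) → (48.064,18.376) → (48.064,69.072), returning to the start.

Shape 2 is a quadratic bezier drawn with `<path>`. Its stroke #ff00ff means cut at S948, F1236. After flipping Y the toolpath is (105.748,15.524) → (115.434,23.082) → (125.732,27.427) → (136.644,28.559) → (148.169,26.477) → (160.308,21.182) → (173.059,12.673).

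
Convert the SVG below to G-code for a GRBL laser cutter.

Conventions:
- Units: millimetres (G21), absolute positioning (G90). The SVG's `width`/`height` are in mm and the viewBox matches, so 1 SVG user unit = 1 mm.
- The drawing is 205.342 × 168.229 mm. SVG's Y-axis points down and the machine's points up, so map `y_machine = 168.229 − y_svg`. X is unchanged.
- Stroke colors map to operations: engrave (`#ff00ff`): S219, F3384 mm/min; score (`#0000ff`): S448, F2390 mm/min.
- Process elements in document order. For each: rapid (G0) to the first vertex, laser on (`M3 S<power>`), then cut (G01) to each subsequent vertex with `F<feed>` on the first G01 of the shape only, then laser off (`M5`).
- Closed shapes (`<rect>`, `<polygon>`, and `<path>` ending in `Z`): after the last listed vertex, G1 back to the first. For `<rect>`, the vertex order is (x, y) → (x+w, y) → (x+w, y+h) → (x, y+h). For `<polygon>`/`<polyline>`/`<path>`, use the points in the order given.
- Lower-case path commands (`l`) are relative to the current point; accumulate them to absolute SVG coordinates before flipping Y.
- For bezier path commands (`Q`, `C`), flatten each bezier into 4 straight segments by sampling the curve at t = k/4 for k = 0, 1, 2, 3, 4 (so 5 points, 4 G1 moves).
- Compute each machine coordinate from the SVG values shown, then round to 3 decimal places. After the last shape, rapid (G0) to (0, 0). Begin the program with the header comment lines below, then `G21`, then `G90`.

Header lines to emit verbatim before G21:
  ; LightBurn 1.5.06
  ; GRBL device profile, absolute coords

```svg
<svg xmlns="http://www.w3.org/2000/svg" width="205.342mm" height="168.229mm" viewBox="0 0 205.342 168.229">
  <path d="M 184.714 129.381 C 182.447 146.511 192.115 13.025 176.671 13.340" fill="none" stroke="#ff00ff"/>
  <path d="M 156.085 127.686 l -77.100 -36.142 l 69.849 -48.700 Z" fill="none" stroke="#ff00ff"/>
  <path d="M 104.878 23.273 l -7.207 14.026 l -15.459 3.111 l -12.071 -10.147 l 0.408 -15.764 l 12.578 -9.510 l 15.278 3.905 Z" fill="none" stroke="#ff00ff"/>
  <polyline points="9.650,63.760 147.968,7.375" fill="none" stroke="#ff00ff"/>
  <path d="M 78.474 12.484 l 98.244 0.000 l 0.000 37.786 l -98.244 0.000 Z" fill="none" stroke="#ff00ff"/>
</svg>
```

; LightBurn 1.5.06
; GRBL device profile, absolute coords
G21
G90
G0 X184.714 Y38.848
M3 S219
G01 X184.673 Y49.797 F3384
G01 X185.634 Y90.563
G01 X184.124 Y134.482
G01 X176.671 Y154.889
M5
G0 X156.085 Y40.543
M3 S219
G01 X78.985 Y76.685 F3384
G01 X148.834 Y125.385
G01 X156.085 Y40.543
M5
G0 X104.878 Y144.956
M3 S219
G01 X97.671 Y130.930 F3384
G01 X82.212 Y127.819
G01 X70.141 Y137.966
G01 X70.549 Y153.730
G01 X83.127 Y163.240
G01 X98.405 Y159.335
G01 X104.878 Y144.956
M5
G0 X9.650 Y104.469
M3 S219
G01 X147.968 Y160.854 F3384
M5
G0 X78.474 Y155.745
M3 S219
G01 X176.718 Y155.745 F3384
G01 X176.718 Y117.959
G01 X78.474 Y117.959
G01 X78.474 Y155.745
M5
G0 X0.000 Y0.000

Since the viewBox matches the mm dimensions, user units are millimetres directly. The only transform is the Y-flip y_m = 168.229 − y_svg.

Shape 1 is a cubic bezier drawn with `<path>`. Its stroke #ff00ff means engrave at S219, F3384. After flipping Y the toolpath is (184.714,38.848) → (184.673,49.797) → (185.634,90.563) → (184.124,134.482) → (176.671,154.889).

Shape 2 is a regular polygon drawn with `<path>`. Its stroke #ff00ff means engrave at S219, F3384. After flipping Y the toolpath is (156.085,40.543) → (78.985,76.685) → (148.834,125.385) → (156.085,40.543), returning to the start.

Shape 3 is a regular polygon drawn with `<path>`. Its stroke #ff00ff means engrave at S219, F3384. After flipping Y the toolpath is (104.878,144.956) → (97.671,130.930) → (82.212,127.819) → (70.141,137.966) → (70.549,153.730) → (83.127,163.240) → (98.405,159.335) → (104.878,144.956), returning to the start.

Shape 4 is a line segment drawn with `<polyline>`. Its stroke #ff00ff means engrave at S219, F3384. After flipping Y the toolpath is (9.650,104.469) → (147.968,160.854).

Shape 5 is a rectangle drawn with `<path>`. Its stroke #ff00ff means engrave at S219, F3384. After flipping Y the toolpath is (78.474,155.745) → (176.718,155.745) → (176.718,117.959) → (78.474,117.959) → (78.474,155.745), returning to the start.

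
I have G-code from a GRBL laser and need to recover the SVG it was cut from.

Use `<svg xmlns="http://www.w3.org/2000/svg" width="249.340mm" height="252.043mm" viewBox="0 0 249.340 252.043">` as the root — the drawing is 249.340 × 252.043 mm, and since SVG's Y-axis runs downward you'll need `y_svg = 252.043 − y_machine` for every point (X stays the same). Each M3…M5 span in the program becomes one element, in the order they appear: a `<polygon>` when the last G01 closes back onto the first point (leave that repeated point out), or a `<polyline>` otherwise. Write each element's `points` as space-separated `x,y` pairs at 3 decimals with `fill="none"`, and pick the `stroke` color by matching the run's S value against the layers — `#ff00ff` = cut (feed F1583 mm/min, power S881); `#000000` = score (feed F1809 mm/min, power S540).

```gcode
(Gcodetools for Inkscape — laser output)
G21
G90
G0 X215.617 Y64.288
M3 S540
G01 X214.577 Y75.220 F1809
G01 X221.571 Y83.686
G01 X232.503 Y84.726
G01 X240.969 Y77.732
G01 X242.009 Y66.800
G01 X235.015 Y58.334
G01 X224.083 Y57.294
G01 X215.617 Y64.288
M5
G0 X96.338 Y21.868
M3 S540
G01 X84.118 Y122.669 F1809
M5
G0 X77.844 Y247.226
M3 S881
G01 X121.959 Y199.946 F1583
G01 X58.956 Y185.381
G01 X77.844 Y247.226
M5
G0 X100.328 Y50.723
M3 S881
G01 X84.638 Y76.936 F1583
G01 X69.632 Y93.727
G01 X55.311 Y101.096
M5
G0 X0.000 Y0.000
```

<svg xmlns="http://www.w3.org/2000/svg" width="249.340mm" height="252.043mm" viewBox="0 0 249.340 252.043">
  <polygon points="215.617,187.755 214.577,176.823 221.571,168.357 232.503,167.317 240.969,174.311 242.009,185.243 235.015,193.709 224.083,194.749" fill="none" stroke="#000000"/>
  <polyline points="96.338,230.175 84.118,129.374" fill="none" stroke="#000000"/>
  <polygon points="77.844,4.817 121.959,52.097 58.956,66.662" fill="none" stroke="#ff00ff"/>
  <polyline points="100.328,201.320 84.638,175.107 69.632,158.316 55.311,150.947" fill="none" stroke="#ff00ff"/>
</svg>

Each laser-on run becomes one SVG element. Flip Y back into SVG space with y_svg = 252.043 − y_machine.

Run 1: power S540 maps to stroke `#000000` (score). The run returns to its start, so emit a `<polygon>` with points (Y-flipped): 215.617,187.755 214.577,176.823 221.571,168.357 232.503,167.317 240.969,174.311 242.009,185.243 235.015,193.709 224.083,194.749.

Run 2: S540 ⇒ score layer `#000000`. The run is open, so emit a `<polyline>` with points (Y-flipped): 96.338,230.175 84.118,129.374.

Run 3: the run's S881 means `#ff00ff` (cut). The run returns to its start, so emit a `<polygon>` with points (Y-flipped): 77.844,4.817 121.959,52.097 58.956,66.662.

Run 4: the run's S881 means `#ff00ff` (cut). The run is open, so emit a `<polyline>` with points (Y-flipped): 100.328,201.320 84.638,175.107 69.632,158.316 55.311,150.947.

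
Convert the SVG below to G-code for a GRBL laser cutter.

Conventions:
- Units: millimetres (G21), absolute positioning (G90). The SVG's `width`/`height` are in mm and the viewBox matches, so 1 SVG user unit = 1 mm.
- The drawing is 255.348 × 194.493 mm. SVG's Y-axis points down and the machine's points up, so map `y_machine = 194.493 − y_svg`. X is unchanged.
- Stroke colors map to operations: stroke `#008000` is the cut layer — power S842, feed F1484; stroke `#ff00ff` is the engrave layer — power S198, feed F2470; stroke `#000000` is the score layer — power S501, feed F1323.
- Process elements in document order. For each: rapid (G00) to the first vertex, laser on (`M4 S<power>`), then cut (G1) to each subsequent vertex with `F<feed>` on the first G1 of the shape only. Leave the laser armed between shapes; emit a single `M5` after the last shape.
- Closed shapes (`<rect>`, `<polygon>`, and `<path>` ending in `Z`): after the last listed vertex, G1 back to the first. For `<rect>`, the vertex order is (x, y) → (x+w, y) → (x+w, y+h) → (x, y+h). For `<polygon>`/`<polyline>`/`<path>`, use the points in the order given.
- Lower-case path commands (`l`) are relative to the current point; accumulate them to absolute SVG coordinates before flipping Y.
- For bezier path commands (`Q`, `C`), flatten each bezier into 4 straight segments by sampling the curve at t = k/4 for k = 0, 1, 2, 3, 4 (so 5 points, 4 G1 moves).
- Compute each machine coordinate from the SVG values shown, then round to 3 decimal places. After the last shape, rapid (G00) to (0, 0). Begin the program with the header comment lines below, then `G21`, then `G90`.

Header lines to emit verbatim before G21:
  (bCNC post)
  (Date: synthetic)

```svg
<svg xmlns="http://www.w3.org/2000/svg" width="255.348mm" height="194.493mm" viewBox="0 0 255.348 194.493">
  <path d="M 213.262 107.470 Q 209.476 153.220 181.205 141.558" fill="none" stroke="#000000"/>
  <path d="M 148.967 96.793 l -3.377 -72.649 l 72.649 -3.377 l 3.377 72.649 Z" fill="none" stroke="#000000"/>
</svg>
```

viewBox `0 0 255.348 194.493` with mm width/height → 1 unit = 1 mm. Flip: y_m = 194.493 − y_svg.

**Shape 1** — `<path>` quadratic bezier, stroke `#000000` → score (S501, F1323). Control points (SVG): P0=(213.262,107.470), P1=(209.476,153.220), P2=(181.205,141.558); sampled at t=k/4. Machine vertices: (213.262,87.023) → (209.839,67.736) → (203.355,55.626) → (193.810,50.692) → (181.205,52.935). Open path.

**Shape 2** — `<path>` regular polygon, stroke `#000000` → score (S501, F1323). Machine vertices: (148.967,97.700) → (145.590,170.349) → (218.239,173.726) → (221.616,101.077) → (148.967,97.700). Closed: final G1 returns to the first vertex.

(bCNC post)
(Date: synthetic)
G21
G90
G00 X213.262 Y87.023
M4 S501
G1 X209.839 Y67.736 F1323
G1 X203.355 Y55.626
G1 X193.810 Y50.692
G1 X181.205 Y52.935
G00 X148.967 Y97.700
M4 S501
G1 X145.590 Y170.349 F1323
G1 X218.239 Y173.726
G1 X221.616 Y101.077
G1 X148.967 Y97.700
M5
G00 X0.000 Y0.000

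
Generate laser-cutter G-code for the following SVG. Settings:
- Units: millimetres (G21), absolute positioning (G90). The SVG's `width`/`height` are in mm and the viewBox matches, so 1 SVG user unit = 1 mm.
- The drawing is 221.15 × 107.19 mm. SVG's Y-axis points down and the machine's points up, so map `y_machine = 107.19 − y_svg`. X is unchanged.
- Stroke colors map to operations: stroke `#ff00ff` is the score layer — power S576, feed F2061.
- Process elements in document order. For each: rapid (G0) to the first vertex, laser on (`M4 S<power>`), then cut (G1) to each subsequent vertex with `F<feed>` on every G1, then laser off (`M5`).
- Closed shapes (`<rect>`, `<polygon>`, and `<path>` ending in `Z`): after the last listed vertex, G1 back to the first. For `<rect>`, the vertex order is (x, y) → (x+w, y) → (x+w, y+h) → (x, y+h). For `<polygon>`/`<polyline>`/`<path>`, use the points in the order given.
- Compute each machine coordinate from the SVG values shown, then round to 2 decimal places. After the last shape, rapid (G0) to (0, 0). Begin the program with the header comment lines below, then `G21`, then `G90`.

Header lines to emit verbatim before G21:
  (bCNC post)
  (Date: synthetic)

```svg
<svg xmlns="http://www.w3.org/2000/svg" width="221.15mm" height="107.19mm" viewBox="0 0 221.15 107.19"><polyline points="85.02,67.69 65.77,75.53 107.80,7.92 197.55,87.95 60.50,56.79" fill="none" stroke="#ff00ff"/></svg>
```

(bCNC post)
(Date: synthetic)
G21
G90
G0 X85.02 Y39.50
M4 S576
G1 X65.77 Y31.66 F2061
G1 X107.80 Y99.27 F2061
G1 X197.55 Y19.24 F2061
G1 X60.50 Y50.40 F2061
M5
G0 X0.00 Y0.00

viewBox `0 0 221.15 107.19` with mm width/height → 1 unit = 1 mm. Flip: y_m = 107.19 − y_svg.

**Shape 1** — `<polyline>` open polyline, stroke `#ff00ff` → score (S576, F2061). Machine vertices: (85.02,39.50) → (65.77,31.66) → (107.80,99.27) → (197.55,19.24) → (60.50,50.40). Open path.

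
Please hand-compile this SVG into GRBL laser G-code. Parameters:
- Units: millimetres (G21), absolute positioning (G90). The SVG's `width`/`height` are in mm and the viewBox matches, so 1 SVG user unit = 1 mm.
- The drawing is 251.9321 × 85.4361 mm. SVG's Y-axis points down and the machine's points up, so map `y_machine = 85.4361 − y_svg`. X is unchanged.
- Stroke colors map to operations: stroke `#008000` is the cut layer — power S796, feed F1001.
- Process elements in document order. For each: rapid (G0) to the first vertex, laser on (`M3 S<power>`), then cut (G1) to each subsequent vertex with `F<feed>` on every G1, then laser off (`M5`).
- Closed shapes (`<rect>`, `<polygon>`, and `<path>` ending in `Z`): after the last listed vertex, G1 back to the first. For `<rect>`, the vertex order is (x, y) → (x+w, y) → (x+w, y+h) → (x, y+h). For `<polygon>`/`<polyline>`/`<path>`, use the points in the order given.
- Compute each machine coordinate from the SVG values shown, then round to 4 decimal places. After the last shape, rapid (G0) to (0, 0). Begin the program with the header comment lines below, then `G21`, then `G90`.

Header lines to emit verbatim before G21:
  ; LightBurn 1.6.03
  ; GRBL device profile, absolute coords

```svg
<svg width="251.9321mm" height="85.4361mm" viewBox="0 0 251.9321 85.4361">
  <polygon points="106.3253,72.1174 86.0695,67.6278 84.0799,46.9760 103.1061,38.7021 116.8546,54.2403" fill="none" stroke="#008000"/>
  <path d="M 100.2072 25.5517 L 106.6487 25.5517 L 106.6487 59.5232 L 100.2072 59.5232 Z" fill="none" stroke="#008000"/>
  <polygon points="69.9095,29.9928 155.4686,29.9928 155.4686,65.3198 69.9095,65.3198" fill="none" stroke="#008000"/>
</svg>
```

viewBox `0 0 251.9321 85.4361` with mm width/height → 1 unit = 1 mm. Flip: y_m = 85.4361 − y_svg.

**Shape 1** — `<polygon>` regular polygon, stroke `#008000` → cut (S796, F1001). Machine vertices: (106.3253,13.3187) → (86.0695,17.8083) → (84.0799,38.4601) → (103.1061,46.7340) → (116.8546,31.1958) → (106.3253,13.3187). Closed: final G1 returns to the first vertex.

**Shape 2** — `<path>` rectangle, stroke `#008000` → cut (S796, F1001). Machine vertices: (100.2072,59.8844) → (106.6487,59.8844) → (106.6487,25.9129) → (100.2072,25.9129) → (100.2072,59.8844). Closed: final G1 returns to the first vertex.

**Shape 3** — `<polygon>` rectangle, stroke `#008000` → cut (S796, F1001). Machine vertices: (69.9095,55.4433) → (155.4686,55.4433) → (155.4686,20.1163) → (69.9095,20.1163) → (69.9095,55.4433). Closed: final G1 returns to the first vertex.

; LightBurn 1.6.03
; GRBL device profile, absolute coords
G21
G90
G0 X106.3253 Y13.3187
M3 S796
G1 X86.0695 Y17.8083 F1001
G1 X84.0799 Y38.4601 F1001
G1 X103.1061 Y46.7340 F1001
G1 X116.8546 Y31.1958 F1001
G1 X106.3253 Y13.3187 F1001
M5
G0 X100.2072 Y59.8844
M3 S796
G1 X106.6487 Y59.8844 F1001
G1 X106.6487 Y25.9129 F1001
G1 X100.2072 Y25.9129 F1001
G1 X100.2072 Y59.8844 F1001
M5
G0 X69.9095 Y55.4433
M3 S796
G1 X155.4686 Y55.4433 F1001
G1 X155.4686 Y20.1163 F1001
G1 X69.9095 Y20.1163 F1001
G1 X69.9095 Y55.4433 F1001
M5
G0 X0.0000 Y0.0000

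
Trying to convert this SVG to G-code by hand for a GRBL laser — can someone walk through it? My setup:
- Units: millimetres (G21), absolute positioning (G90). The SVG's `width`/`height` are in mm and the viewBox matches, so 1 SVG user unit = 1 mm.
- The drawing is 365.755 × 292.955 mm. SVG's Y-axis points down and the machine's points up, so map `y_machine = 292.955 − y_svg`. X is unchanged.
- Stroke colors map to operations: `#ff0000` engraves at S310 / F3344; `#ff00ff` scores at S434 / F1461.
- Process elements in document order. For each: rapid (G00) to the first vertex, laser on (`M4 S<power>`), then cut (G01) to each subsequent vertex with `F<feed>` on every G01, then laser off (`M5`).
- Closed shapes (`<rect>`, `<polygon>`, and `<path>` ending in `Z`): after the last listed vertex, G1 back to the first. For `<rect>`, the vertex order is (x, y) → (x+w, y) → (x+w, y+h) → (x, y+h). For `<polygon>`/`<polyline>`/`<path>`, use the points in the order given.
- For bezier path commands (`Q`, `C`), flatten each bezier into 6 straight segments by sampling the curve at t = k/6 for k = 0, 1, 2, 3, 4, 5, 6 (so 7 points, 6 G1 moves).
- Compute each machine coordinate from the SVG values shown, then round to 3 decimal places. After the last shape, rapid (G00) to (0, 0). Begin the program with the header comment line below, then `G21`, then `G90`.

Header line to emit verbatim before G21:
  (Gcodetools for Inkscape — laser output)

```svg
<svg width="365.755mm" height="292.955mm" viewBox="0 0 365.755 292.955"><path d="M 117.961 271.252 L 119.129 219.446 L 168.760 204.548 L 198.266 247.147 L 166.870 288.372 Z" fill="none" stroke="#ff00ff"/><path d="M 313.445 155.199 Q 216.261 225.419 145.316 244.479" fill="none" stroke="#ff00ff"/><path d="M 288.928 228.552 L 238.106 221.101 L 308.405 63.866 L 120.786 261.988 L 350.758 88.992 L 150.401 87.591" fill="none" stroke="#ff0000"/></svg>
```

(Gcodetools for Inkscape — laser output)
G21
G90
G00 X117.961 Y21.703
M4 S434
G01 X119.129 Y73.509 F1461
G01 X168.760 Y88.407 F1461
G01 X198.266 Y45.808 F1461
G01 X166.870 Y4.583 F1461
G01 X117.961 Y21.703 F1461
M5
G00 X313.445 Y137.756
M4 S434
G01 X281.779 Y115.770 F1461
G01 X251.571 Y96.627 F1461
G01 X222.821 Y80.326 F1461
G01 X195.528 Y66.867 F1461
G01 X169.693 Y56.250 F1461
G01 X145.316 Y48.476 F1461
M5
G00 X288.928 Y64.403
M4 S310
G01 X238.106 Y71.854 F3344
G01 X308.405 Y229.089 F3344
G01 X120.786 Y30.967 F3344
G01 X350.758 Y203.963 F3344
G01 X150.401 Y205.364 F3344
M5
G00 X0.000 Y0.000

1 u = 1 mm; y_m = 292.955 − y.

[1] `<path>` regular polygon, #ff00ff→score S434 F1461: (117.961,21.703) → (119.129,73.509) → (168.760,88.407) → (198.266,45.808) → (166.870,4.583) → (117.961,21.703) (closed)

[2] `<path>` quadratic bezier, #ff00ff→score S434 F1461: (313.445,137.756) → (281.779,115.770) → (251.571,96.627) → (222.821,80.326) → (195.528,66.867) → (169.693,56.250) → (145.316,48.476)

[3] `<path>` open polyline, #ff0000→engrave S310 F3344: (288.928,64.403) → (238.106,71.854) → (308.405,229.089) → (120.786,30.967) → (350.758,203.963) → (150.401,205.364)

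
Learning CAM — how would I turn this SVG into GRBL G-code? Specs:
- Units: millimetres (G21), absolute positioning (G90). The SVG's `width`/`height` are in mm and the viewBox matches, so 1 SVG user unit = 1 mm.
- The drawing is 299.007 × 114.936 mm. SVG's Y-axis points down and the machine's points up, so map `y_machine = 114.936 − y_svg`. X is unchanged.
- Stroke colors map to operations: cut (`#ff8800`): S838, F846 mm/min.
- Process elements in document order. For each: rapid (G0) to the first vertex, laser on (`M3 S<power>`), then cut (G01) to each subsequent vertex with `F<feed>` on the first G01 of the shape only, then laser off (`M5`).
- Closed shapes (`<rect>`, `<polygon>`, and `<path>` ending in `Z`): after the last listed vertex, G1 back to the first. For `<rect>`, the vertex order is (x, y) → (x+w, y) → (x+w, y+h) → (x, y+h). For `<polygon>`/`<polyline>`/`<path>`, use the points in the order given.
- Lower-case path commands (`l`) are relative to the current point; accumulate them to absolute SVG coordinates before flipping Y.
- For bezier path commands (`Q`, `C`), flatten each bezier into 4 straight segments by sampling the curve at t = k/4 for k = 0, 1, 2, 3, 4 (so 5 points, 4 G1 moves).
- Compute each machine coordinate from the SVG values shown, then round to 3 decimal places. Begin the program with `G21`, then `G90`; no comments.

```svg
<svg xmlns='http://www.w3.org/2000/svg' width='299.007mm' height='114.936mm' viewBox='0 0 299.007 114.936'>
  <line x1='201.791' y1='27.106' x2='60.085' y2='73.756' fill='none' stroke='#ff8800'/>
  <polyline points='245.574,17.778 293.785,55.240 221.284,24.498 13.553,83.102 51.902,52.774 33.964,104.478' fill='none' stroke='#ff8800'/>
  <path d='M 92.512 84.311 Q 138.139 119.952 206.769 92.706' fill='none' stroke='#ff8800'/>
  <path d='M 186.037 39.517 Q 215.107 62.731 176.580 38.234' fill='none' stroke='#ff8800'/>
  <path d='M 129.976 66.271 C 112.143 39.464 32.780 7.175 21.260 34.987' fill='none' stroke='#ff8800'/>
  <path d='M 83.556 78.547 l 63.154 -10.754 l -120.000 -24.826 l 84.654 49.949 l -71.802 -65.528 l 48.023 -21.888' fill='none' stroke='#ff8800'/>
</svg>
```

viewBox `0 0 299.007 114.936` with mm width/height → 1 unit = 1 mm. Flip: y_m = 114.936 − y_svg.

**Shape 1** — `<line>` line segment, stroke `#ff8800` → cut (S838, F846). Machine vertices: (201.791,87.830) → (60.085,41.180). Open path.

**Shape 2** — `<polyline>` open polyline, stroke `#ff8800` → cut (S838, F846). Machine vertices: (245.574,97.158) → (293.785,59.696) → (221.284,90.438) → (13.553,31.834) → (51.902,62.162) → (33.964,10.458). Open path.

**Shape 3** — `<path>` quadratic bezier, stroke `#ff8800` → cut (S838, F846). Control points (SVG): P0=(92.512,84.311), P1=(138.139,119.952), P2=(206.769,92.706); sampled at t=k/4. Machine vertices: (92.512,30.625) → (116.763,16.735) → (143.890,10.706) → (173.892,12.537) → (206.769,22.230). Open path.

**Shape 4** — `<path>` quadratic bezier, stroke `#ff8800` → cut (S838, F846). Control points (SVG): P0=(186.037,39.517), P1=(215.107,62.731), P2=(176.580,38.234); sampled at t=k/4. Machine vertices: (186.037,75.419) → (196.347,66.794) → (198.208,64.133) → (191.619,67.435) → (176.580,76.702). Open path.

**Shape 5** — `<path>` cubic bezier, stroke `#ff8800` → cut (S838, F846). Control points (SVG): P0=(129.976,66.271), P1=(112.143,39.464), P2=(32.780,7.175), P3=(21.260,34.987); sampled at t=k/4. Machine vertices: (129.976,48.665) → (107.086,68.773) → (73.251,84.789) → (40.599,90.564) → (21.260,79.949). Open path.

**Shape 6** — `<path>` open polyline, stroke `#ff8800` → cut (S838, F846). Machine vertices: (83.556,36.389) → (146.710,47.143) → (26.710,71.969) → (111.364,22.020) → (39.562,87.548) → (87.585,109.436). Open path.

G21
G90
G0 X201.791 Y87.830
M3 S838
G01 X60.085 Y41.180 F846
M5
G0 X245.574 Y97.158
M3 S838
G01 X293.785 Y59.696 F846
G01 X221.284 Y90.438
G01 X13.553 Y31.834
G01 X51.902 Y62.162
G01 X33.964 Y10.458
M5
G0 X92.512 Y30.625
M3 S838
G01 X116.763 Y16.735 F846
G01 X143.890 Y10.706
G01 X173.892 Y12.537
G01 X206.769 Y22.230
M5
G0 X186.037 Y75.419
M3 S838
G01 X196.347 Y66.794 F846
G01 X198.208 Y64.133
G01 X191.619 Y67.435
G01 X176.580 Y76.702
M5
G0 X129.976 Y48.665
M3 S838
G01 X107.086 Y68.773 F846
G01 X73.251 Y84.789
G01 X40.599 Y90.564
G01 X21.260 Y79.949
M5
G0 X83.556 Y36.389
M3 S838
G01 X146.710 Y47.143 F846
G01 X26.710 Y71.969
G01 X111.364 Y22.020
G01 X39.562 Y87.548
G01 X87.585 Y109.436
M5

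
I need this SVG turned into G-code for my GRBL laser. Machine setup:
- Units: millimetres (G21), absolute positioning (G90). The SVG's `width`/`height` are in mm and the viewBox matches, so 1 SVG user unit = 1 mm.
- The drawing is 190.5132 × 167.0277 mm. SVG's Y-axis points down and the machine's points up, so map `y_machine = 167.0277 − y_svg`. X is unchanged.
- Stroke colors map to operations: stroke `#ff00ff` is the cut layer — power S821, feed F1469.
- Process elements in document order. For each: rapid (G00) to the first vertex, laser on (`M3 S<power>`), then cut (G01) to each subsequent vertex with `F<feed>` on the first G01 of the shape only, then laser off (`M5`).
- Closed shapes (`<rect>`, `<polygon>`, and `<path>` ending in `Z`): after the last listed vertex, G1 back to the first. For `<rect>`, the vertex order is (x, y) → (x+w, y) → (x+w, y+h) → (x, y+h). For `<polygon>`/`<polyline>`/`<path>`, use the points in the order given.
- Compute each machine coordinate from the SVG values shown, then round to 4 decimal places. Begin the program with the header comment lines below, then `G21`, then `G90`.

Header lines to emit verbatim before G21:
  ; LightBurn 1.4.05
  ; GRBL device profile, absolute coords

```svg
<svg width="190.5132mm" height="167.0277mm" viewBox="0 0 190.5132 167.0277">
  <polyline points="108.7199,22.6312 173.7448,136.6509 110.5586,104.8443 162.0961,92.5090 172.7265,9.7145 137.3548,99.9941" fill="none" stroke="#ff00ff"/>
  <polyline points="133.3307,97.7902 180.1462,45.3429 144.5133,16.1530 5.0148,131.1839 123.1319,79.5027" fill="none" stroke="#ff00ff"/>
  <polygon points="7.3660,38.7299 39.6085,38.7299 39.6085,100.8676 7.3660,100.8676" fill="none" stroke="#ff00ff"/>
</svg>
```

; LightBurn 1.4.05
; GRBL device profile, absolute coords
G21
G90
G00 X108.7199 Y144.3965
M3 S821
G01 X173.7448 Y30.3768 F1469
G01 X110.5586 Y62.1834
G01 X162.0961 Y74.5187
G01 X172.7265 Y157.3132
G01 X137.3548 Y67.0336
M5
G00 X133.3307 Y69.2375
M3 S821
G01 X180.1462 Y121.6848 F1469
G01 X144.5133 Y150.8747
G01 X5.0148 Y35.8438
G01 X123.1319 Y87.5250
M5
G00 X7.3660 Y128.2978
M3 S821
G01 X39.6085 Y128.2978 F1469
G01 X39.6085 Y66.1601
G01 X7.3660 Y66.1601
G01 X7.3660 Y128.2978
M5

viewBox `0 0 190.5132 167.0277` with mm width/height → 1 unit = 1 mm. Flip: y_m = 167.0277 − y_svg.

**Shape 1** — `<polyline>` open polyline, stroke `#ff00ff` → cut (S821, F1469). Machine vertices: (108.7199,144.3965) → (173.7448,30.3768) → (110.5586,62.1834) → (162.0961,74.5187) → (172.7265,157.3132) → (137.3548,67.0336). Open path.

**Shape 2** — `<polyline>` open polyline, stroke `#ff00ff` → cut (S821, F1469). Machine vertices: (133.3307,69.2375) → (180.1462,121.6848) → (144.5133,150.8747) → (5.0148,35.8438) → (123.1319,87.5250). Open path.

**Shape 3** — `<polygon>` rectangle, stroke `#ff00ff` → cut (S821, F1469). Machine vertices: (7.3660,128.2978) → (39.6085,128.2978) → (39.6085,66.1601) → (7.3660,66.1601) → (7.3660,128.2978). Closed: final G1 returns to the first vertex.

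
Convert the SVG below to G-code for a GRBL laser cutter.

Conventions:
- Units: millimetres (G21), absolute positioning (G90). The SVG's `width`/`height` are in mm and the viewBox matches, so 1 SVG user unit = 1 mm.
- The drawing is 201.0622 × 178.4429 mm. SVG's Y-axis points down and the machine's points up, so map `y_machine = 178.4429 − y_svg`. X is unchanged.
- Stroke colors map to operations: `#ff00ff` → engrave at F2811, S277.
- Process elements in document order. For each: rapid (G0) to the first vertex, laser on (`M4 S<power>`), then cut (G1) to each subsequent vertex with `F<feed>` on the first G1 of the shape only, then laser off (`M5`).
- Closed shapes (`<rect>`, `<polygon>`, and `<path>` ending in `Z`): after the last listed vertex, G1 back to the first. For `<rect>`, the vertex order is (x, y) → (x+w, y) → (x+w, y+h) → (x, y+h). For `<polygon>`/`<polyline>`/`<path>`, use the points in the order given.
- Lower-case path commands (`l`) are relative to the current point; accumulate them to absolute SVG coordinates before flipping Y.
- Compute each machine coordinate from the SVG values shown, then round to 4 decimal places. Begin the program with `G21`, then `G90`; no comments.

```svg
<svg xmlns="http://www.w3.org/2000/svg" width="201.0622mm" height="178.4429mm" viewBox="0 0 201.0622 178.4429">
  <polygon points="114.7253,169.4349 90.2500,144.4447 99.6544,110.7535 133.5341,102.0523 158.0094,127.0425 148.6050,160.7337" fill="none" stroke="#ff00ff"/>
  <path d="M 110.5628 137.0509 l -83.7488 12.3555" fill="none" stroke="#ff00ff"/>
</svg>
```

G21
G90
G0 X114.7253 Y9.0080
M4 S277
G1 X90.2500 Y33.9982 F2811
G1 X99.6544 Y67.6894
G1 X133.5341 Y76.3906
G1 X158.0094 Y51.4004
G1 X148.6050 Y17.7092
G1 X114.7253 Y9.0080
M5
G0 X110.5628 Y41.3920
M4 S277
G1 X26.8140 Y29.0365 F2811
M5

viewBox `0 0 201.0622 178.4429` with mm width/height → 1 unit = 1 mm. Flip: y_m = 178.4429 − y_svg.

**Shape 1** — `<polygon>` regular polygon, stroke `#ff00ff` → engrave (S277, F2811). Machine vertices: (114.7253,9.0080) → (90.2500,33.9982) → (99.6544,67.6894) → (133.5341,76.3906) → (158.0094,51.4004) → (148.6050,17.7092) → (114.7253,9.0080). Closed: final G1 returns to the first vertex.

**Shape 2** — `<path>` line segment, stroke `#ff00ff` → engrave (S277, F2811). Machine vertices: (110.5628,41.3920) → (26.8140,29.0365). Open path.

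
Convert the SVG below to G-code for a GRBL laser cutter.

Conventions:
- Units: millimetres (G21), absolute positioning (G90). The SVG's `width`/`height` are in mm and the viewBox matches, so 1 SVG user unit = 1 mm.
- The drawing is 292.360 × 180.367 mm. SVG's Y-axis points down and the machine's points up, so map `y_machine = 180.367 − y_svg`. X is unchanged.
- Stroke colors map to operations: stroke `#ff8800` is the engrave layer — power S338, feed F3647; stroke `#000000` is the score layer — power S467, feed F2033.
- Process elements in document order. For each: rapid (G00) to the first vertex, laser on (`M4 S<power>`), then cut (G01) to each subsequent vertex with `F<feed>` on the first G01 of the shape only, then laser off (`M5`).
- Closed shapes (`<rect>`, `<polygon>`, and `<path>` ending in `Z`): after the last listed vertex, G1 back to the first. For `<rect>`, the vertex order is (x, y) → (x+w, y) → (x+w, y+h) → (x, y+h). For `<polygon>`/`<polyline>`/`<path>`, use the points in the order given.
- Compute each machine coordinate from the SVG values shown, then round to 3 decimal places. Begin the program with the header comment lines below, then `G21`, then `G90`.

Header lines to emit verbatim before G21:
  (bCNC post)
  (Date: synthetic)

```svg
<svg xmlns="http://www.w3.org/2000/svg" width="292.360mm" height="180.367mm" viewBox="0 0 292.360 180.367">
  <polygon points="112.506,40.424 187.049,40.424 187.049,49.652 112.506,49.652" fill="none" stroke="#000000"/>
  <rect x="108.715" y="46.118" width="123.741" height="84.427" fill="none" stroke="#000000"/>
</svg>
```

(bCNC post)
(Date: synthetic)
G21
G90
G00 X112.506 Y139.943
M4 S467
G01 X187.049 Y139.943 F2033
G01 X187.049 Y130.715
G01 X112.506 Y130.715
G01 X112.506 Y139.943
M5
G00 X108.715 Y134.249
M4 S467
G01 X232.456 Y134.249 F2033
G01 X232.456 Y49.822
G01 X108.715 Y49.822
G01 X108.715 Y134.249
M5

1 u = 1 mm; y_m = 180.367 − y.

[1] `<polygon>` rectangle, #000000→score S467 F2033: (112.506,139.943) → (187.049,139.943) → (187.049,130.715) → (112.506,130.715) → (112.506,139.943) (closed)

[2] `<rect>` rectangle, #000000→score S467 F2033: (108.715,134.249) → (232.456,134.249) → (232.456,49.822) → (108.715,49.822) → (108.715,134.249) (closed)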